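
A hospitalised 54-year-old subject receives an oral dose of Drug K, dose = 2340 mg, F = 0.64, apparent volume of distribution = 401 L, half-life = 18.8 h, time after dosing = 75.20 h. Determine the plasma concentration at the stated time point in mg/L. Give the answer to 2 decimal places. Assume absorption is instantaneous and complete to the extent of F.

Amount reaching circulation = F × Dose = 0.64 × 2340 = 1498 mg
C₀ = F·Dose / Vd = 1498 / 401 = 3.736 mg/L
k = ln2 / t½ = 0.693147 / 18.8 = 0.03687 h⁻¹
t / t½ = 75.20 / 18.8 = 4 half-lives
C = C₀ × (1/2)^4 = 3.736 × 0.06250 = 0.2335 mg/L

0.23 mg/L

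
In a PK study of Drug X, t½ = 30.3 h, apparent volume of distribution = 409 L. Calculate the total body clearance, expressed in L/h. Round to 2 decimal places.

k = ln2 / t½ = 0.693147 / 30.3 = 0.02288 h⁻¹
CL = k × Vd = 0.02288 × 409 = 9.358 L/h

9.36 L/h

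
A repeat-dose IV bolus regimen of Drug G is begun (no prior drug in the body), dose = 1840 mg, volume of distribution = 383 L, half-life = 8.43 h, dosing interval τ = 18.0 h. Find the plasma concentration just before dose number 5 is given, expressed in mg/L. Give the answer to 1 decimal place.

C₀ per dose = Dose / Vd = 1840 / 383 = 4.804 mg/L
k = ln2 / t½ = 0.693147 / 8.43 = 0.08222 h⁻¹
Fraction remaining after one interval: r = e^(−kτ) = e^(−0.08222 × 18.0) = 0.2276
Before dose 5, 4 doses have been given (aged 1τ, 2τ, 3τ, 4τ).
C_trough = C₀ × (r + r² + … + r^4) = C₀ × r(1−r^4)/(1−r)
        = 4.804 × 0.2276 × (1 − 0.002683) / (1 − 0.2276) = 1.412 mg/L

1.4 mg/L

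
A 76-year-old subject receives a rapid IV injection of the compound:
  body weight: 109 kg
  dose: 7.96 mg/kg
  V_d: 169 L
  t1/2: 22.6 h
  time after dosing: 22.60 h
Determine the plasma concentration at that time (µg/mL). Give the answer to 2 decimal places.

Total dose = 7.96 × 109 = 867.6 mg
C₀ = Dose / Vd = 867.6 / 169 = 5.134 mg/L
k = ln2 / t½ = 0.693147 / 22.6 = 0.03067 h⁻¹
t / t½ = 22.60 / 22.6 = 1 half-lives
C = C₀ × (1/2)^1 = 5.134 × 0.5000 = 2.567 mg/L
(2.567 mg/L = 2.567 µg/mL)

2.57 µg/mL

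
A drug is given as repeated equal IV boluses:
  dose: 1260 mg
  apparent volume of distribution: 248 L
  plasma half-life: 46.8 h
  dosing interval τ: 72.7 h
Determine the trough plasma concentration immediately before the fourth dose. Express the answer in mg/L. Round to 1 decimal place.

C₀ per dose = Dose / Vd = 1260 / 248 = 5.081 mg/L
k = ln2 / t½ = 0.693147 / 46.8 = 0.01481 h⁻¹
Fraction remaining after one interval: r = e^(−kτ) = e^(−0.01481 × 72.7) = 0.3407
Before dose 4, 3 doses have been given (aged 1τ, 2τ, 3τ).
C_trough = C₀ × (r + r² + … + r^3) = C₀ × r(1−r^3)/(1−r)
        = 5.081 × 0.3407 × (1 − 0.03955) / (1 − 0.3407) = 2.522 mg/L

2.5 mg/L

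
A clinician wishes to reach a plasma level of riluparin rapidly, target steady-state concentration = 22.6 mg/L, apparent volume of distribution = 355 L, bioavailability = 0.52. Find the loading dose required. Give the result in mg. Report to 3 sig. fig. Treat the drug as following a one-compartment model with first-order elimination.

15400 mg

LD = Css × Vd / F = 22.6 × 355 / 0.52 = 15430 mg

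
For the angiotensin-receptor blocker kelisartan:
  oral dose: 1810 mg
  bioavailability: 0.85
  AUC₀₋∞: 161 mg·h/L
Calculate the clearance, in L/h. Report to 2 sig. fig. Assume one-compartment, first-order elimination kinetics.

9.6 L/h

CL = F·Dose / AUC = 0.85 × 1810 / 161 = 9.556 L/h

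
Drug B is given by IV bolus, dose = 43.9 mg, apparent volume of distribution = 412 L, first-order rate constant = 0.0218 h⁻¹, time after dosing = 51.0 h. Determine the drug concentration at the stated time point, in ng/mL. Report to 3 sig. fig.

C₀ = Dose / Vd = 43.90 / 412 = 0.1066 mg/L
C = C₀ · e^(−k·t) = 0.1066 × e^(−0.02180 × 51.0)
  = 0.1066 × 0.3290 = 0.03507 mg/L
Convert: 0.03507 mg/L × 1000 = 35.07 ng/mL

35.1 ng/mL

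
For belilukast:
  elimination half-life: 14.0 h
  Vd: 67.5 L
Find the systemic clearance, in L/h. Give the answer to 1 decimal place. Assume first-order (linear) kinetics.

3.3 L/h

k = ln2 / t½ = 0.693147 / 14.0 = 0.04951 h⁻¹
CL = k × Vd = 0.04951 × 67.5 = 3.342 L/h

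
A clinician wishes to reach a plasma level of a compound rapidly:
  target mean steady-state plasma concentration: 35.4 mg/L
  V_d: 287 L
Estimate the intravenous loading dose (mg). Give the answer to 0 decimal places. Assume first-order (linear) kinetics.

10160 mg

LD = Css × Vd = 35.4 × 287 = 10160 mg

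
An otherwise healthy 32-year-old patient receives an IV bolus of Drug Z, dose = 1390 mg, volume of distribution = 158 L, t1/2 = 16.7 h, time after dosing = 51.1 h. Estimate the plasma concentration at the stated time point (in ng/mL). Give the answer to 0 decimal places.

1055 ng/mL

C₀ = Dose / Vd = 1390 / 158 = 8.797 mg/L
k = ln2 / t½ = 0.693147 / 16.7 = 0.04151 h⁻¹
C = C₀ · e^(−k·t) = 8.797 × e^(−0.04151 × 51.1)
  = 8.797 × 0.1199 = 1.055 mg/L
Convert: 1.055 mg/L × 1000 = 1055 ng/mL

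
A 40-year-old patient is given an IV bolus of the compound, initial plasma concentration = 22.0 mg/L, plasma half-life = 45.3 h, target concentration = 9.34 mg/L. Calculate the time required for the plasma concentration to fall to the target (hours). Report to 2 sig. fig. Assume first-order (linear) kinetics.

k = ln2 / t½ = 0.693147 / 45.3 = 0.01530 h⁻¹
t = ln(C₀ / C) / k = ln(22.00 / 9.34) / 0.01530
  = ln(2.355) / 0.01530 = 0.8565 / 0.01530 = 55.98 h

56 h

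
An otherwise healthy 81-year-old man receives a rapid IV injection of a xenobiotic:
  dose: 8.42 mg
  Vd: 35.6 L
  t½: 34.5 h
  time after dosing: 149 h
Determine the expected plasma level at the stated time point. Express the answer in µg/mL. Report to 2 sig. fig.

C₀ = Dose / Vd = 8.420 / 35.6 = 0.2365 mg/L
k = ln2 / t½ = 0.693147 / 34.5 = 0.02009 h⁻¹
C = C₀ · e^(−k·t) = 0.2365 × e^(−0.02009 × 149)
  = 0.2365 × 0.05012 = 0.01185 mg/L
(0.01185 mg/L = 0.01185 µg/mL)

0.012 µg/mL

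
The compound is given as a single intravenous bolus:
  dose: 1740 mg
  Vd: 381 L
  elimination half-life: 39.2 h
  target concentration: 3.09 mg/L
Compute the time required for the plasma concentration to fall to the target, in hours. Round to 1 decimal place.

C₀ = Dose / Vd = 1740 / 381 = 4.567 mg/L
k = ln2 / t½ = 0.693147 / 39.2 = 0.01768 h⁻¹
t = ln(C₀ / C) / k = ln(4.567 / 3.09) / 0.01768
  = ln(1.478) / 0.01768 = 0.3907 / 0.01768 = 22.10 h

22.1 h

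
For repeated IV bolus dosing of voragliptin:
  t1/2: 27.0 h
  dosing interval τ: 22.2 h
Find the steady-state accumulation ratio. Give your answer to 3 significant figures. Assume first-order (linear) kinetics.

k = ln2 / t½ = 0.693147 / 27.0 = 0.02567 h⁻¹
e^(−kτ) = e^(−0.02567 × 22.2) = 0.5656
Accumulation ratio R = 1 / (1 − e^(−kτ)) = 1 / (1 − 0.5656) = 2.302

2.30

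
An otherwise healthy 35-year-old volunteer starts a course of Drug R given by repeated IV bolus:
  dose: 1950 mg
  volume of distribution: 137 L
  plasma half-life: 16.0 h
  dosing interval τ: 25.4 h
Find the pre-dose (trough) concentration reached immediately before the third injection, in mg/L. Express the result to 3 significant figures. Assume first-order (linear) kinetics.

6.31 mg/L

C₀ per dose = Dose / Vd = 1950 / 137 = 14.23 mg/L
k = ln2 / t½ = 0.693147 / 16.0 = 0.04332 h⁻¹
Fraction remaining after one interval: r = e^(−kτ) = e^(−0.04332 × 25.4) = 0.3328
Before dose 3, 2 doses have been given (aged 1τ, 2τ).
C_trough = C₀ × (r + r²) = 14.23 × (0.3328 + 0.1108) = 6.312 mg/L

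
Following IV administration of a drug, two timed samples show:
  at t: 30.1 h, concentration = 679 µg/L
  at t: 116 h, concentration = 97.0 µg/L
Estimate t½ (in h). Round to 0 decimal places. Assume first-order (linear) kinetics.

k = ln(C₁/C₂) / (t₂ − t₁) = ln(679/97.0) / (116 − 30.1)
  = 1.946 / 85.90 = 0.02265 h⁻¹
t½ = ln2 / k = 0.693147 / 0.02265 = 30.60 h

31 h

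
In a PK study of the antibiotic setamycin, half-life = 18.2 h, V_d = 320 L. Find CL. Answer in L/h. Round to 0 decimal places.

12 L/h

k = ln2 / t½ = 0.693147 / 18.2 = 0.03809 h⁻¹
CL = k × Vd = 0.03809 × 320 = 12.19 L/h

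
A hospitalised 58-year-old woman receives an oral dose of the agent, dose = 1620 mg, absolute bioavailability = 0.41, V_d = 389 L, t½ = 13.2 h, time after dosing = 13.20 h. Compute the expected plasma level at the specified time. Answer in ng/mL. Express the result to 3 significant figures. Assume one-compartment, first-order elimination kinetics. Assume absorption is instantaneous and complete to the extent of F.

854 ng/mL

Amount reaching circulation = F × Dose = 0.41 × 1620 = 664.2 mg
C₀ = F·Dose / Vd = 664.2 / 389 = 1.707 mg/L
k = ln2 / t½ = 0.693147 / 13.2 = 0.05251 h⁻¹
t / t½ = 13.20 / 13.2 = 1 half-lives
C = C₀ × (1/2)^1 = 1.707 × 0.5000 = 0.8535 mg/L
Convert: 0.8535 mg/L × 1000 = 853.5 ng/mL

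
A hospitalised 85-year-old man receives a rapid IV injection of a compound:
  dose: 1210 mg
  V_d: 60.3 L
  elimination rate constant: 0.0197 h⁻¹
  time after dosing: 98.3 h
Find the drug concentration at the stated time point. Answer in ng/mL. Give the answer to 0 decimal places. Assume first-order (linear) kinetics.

2894 ng/mL

C₀ = Dose / Vd = 1210 / 60.3 = 20.07 mg/L
C = C₀ · e^(−k·t) = 20.07 × e^(−0.01970 × 98.3)
  = 20.07 × 0.1442 = 2.894 mg/L
Convert: 2.894 mg/L × 1000 = 2894 ng/mL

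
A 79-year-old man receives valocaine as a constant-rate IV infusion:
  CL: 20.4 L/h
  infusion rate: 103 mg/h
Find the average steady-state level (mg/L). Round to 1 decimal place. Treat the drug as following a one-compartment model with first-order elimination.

At steady state Css = R₀ / CL = 103 / 20.40 = 5.049 mg/L

5.0 mg/L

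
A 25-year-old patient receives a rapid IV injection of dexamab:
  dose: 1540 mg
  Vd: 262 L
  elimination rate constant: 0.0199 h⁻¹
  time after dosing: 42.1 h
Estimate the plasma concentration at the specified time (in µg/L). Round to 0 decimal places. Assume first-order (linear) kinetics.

2543 µg/L

C₀ = Dose / Vd = 1540 / 262 = 5.878 mg/L
C = C₀ · e^(−k·t) = 5.878 × e^(−0.01990 × 42.1)
  = 5.878 × 0.4327 = 2.543 mg/L
Convert: 2.543 mg/L × 1000 = 2543 µg/L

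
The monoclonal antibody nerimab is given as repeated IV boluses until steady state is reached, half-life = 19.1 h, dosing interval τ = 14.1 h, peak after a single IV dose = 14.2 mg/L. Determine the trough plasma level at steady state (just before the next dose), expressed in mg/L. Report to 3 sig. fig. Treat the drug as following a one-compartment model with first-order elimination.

k = ln2 / t½ = 0.693147 / 19.1 = 0.03629 h⁻¹
e^(−kτ) = e^(−0.03629 × 14.1) = 0.5995
Accumulation ratio R = 1 / (1 − e^(−kτ)) = 1 / (1 − 0.5995) = 2.497
Steady-state trough = C₀ × R × e^(−kτ) = 14.2 × 2.497 × 0.5995 = 21.26 mg/L

21.3 mg/L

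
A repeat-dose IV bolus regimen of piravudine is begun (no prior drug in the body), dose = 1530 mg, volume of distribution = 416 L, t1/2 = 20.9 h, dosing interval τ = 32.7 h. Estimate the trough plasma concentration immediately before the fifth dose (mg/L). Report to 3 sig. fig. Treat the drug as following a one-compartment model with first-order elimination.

1.85 mg/L

C₀ per dose = Dose / Vd = 1530 / 416 = 3.678 mg/L
k = ln2 / t½ = 0.693147 / 20.9 = 0.03316 h⁻¹
Fraction remaining after one interval: r = e^(−kτ) = e^(−0.03316 × 32.7) = 0.3381
Before dose 5, 4 doses have been given (aged 1τ, 2τ, 3τ, 4τ).
C_trough = C₀ × (r + r² + … + r^4) = C₀ × r(1−r^4)/(1−r)
        = 3.678 × 0.3381 × (1 − 0.01307) / (1 − 0.3381) = 1.854 mg/L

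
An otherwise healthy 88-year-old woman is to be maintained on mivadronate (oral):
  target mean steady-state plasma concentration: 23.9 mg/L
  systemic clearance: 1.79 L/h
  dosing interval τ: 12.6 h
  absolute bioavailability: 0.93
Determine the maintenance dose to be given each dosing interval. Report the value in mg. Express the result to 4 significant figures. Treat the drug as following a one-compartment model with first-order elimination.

At steady state, F × (Dose/τ) = Css × CL.
Dose = Css × CL × τ / F = 23.9 × 1.790 × 12.6 / 0.93 = 579.6 mg

579.6 mg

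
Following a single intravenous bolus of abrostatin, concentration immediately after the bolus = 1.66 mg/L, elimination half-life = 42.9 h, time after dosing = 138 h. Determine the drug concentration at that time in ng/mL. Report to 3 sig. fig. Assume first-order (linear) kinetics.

k = ln2 / t½ = 0.693147 / 42.9 = 0.01616 h⁻¹
C = C₀ · e^(−k·t) = 1.660 × e^(−0.01616 × 138)
  = 1.660 × 0.1075 = 0.1785 mg/L
Convert: 0.1785 mg/L × 1000 = 178.5 ng/mL

179 ng/mL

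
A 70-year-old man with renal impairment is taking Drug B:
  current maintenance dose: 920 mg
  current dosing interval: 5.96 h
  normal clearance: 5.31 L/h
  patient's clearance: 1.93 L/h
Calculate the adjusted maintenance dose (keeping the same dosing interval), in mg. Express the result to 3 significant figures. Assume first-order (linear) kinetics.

To keep the same average steady-state level, dosing rate must scale with clearance.
CL ratio = 1.93 / 5.31 = 0.3635
New dose (same interval) = 920 × 0.3635 = 334.4 mg

334 mg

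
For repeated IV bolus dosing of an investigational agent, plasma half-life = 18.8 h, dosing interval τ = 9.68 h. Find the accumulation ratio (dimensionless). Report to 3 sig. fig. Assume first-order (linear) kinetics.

3.33

k = ln2 / t½ = 0.693147 / 18.8 = 0.03687 h⁻¹
e^(−kτ) = e^(−0.03687 × 9.68) = 0.6998
Accumulation ratio R = 1 / (1 − e^(−kτ)) = 1 / (1 − 0.6998) = 3.331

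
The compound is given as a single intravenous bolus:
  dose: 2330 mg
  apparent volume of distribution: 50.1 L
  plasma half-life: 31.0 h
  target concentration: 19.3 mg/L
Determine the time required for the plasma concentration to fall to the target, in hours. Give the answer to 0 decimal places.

39 h

C₀ = Dose / Vd = 2330 / 50.1 = 46.51 mg/L
k = ln2 / t½ = 0.693147 / 31.0 = 0.02236 h⁻¹
t = ln(C₀ / C) / k = ln(46.51 / 19.3) / 0.02236
  = ln(2.410) / 0.02236 = 0.8796 / 0.02236 = 39.34 h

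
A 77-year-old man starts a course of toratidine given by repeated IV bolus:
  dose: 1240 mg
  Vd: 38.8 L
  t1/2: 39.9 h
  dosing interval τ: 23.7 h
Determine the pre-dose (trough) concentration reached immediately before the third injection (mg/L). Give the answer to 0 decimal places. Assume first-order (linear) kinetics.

C₀ per dose = Dose / Vd = 1240 / 38.8 = 31.96 mg/L
k = ln2 / t½ = 0.693147 / 39.9 = 0.01737 h⁻¹
Fraction remaining after one interval: r = e^(−kτ) = e^(−0.01737 × 23.7) = 0.6625
Before dose 3, 2 doses have been given (aged 1τ, 2τ).
C_trough = C₀ × (r + r²) = 31.96 × (0.6625 + 0.4389) = 35.20 mg/L

35 mg/L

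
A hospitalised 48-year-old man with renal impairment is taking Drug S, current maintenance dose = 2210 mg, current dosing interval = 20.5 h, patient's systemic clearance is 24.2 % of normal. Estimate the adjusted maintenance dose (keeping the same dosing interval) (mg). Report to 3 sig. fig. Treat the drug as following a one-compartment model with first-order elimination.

535 mg

To keep the same average steady-state level, dosing rate must scale with clearance.
CL ratio = 24.2 / 100 = 0.2420
New dose (same interval) = 2210 × 0.2420 = 534.8 mg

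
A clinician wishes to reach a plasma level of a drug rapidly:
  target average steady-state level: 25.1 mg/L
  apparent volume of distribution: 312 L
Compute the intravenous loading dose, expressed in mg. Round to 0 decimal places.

7831 mg

LD = Css × Vd = 25.1 × 312 = 7831 mg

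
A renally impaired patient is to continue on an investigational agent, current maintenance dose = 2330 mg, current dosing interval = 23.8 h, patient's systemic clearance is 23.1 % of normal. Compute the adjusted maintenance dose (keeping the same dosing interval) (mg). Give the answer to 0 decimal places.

To keep the same average steady-state level, dosing rate must scale with clearance.
CL ratio = 23.1 / 100 = 0.2310
New dose (same interval) = 2330 × 0.2310 = 538.2 mg

538 mg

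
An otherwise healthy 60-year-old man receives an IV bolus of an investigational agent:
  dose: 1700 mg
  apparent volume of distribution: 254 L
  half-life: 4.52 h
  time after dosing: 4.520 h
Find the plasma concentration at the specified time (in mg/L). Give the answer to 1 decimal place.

3.3 mg/L

C₀ = Dose / Vd = 1700 / 254 = 6.693 mg/L
k = ln2 / t½ = 0.693147 / 4.52 = 0.1534 h⁻¹
t / t½ = 4.520 / 4.52 = 1 half-lives
C = C₀ × (1/2)^1 = 6.693 × 0.5000 = 3.347 mg/L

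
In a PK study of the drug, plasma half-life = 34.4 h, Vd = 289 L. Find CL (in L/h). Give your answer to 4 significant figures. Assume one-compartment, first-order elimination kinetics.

5.823 L/h

k = ln2 / t½ = 0.693147 / 34.4 = 0.02015 h⁻¹
CL = k × Vd = 0.02015 × 289 = 5.823 L/h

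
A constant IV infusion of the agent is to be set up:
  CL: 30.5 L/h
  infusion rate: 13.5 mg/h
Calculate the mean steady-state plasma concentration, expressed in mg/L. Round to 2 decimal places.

At steady state Css = R₀ / CL = 13.5 / 30.50 = 0.4426 mg/L

0.44 mg/L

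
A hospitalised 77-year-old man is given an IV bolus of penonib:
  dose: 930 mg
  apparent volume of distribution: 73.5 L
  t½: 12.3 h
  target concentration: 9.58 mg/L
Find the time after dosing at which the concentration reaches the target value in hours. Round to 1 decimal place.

C₀ = Dose / Vd = 930.0 / 73.5 = 12.65 mg/L
k = ln2 / t½ = 0.693147 / 12.3 = 0.05635 h⁻¹
t = ln(C₀ / C) / k = ln(12.65 / 9.58) / 0.05635
  = ln(1.320) / 0.05635 = 0.2776 / 0.05635 = 4.926 h

4.9 h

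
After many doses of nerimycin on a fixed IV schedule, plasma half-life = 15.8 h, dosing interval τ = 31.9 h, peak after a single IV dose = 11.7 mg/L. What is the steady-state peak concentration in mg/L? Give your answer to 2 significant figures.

k = ln2 / t½ = 0.693147 / 15.8 = 0.04387 h⁻¹
e^(−kτ) = e^(−0.04387 × 31.9) = 0.2467
Accumulation ratio R = 1 / (1 − e^(−kτ)) = 1 / (1 − 0.2467) = 1.327
Steady-state peak = C₀ × R = 11.7 × 1.327 = 15.53 mg/L

16 mg/L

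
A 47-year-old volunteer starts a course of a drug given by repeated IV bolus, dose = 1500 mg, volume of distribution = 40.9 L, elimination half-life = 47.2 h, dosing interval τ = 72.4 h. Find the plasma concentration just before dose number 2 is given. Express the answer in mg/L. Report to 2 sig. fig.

C₀ per dose = Dose / Vd = 1500 / 40.9 = 36.67 mg/L
k = ln2 / t½ = 0.693147 / 47.2 = 0.01469 h⁻¹
Fraction remaining after one interval: r = e^(−kτ) = e^(−0.01469 × 72.4) = 0.3452
Before dose 2, 1 dose has been given (aged 1τ).
C_trough = C₀ × r = 36.67 × 0.3452 = 12.66 mg/L

13 mg/L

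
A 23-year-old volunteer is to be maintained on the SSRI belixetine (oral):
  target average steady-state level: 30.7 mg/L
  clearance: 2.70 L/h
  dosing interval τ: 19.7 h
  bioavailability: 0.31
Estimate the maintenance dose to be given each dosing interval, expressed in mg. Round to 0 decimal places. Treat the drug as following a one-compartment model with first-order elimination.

At steady state, F × (Dose/τ) = Css × CL.
Dose = Css × CL × τ / F = 30.7 × 2.700 × 19.7 / 0.31 = 5268 mg

5268 mg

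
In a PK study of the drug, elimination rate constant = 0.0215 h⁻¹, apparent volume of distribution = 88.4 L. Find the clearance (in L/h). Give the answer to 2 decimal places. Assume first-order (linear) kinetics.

CL = k × Vd = 0.0215 × 88.4 = 1.901 L/h

1.90 L/h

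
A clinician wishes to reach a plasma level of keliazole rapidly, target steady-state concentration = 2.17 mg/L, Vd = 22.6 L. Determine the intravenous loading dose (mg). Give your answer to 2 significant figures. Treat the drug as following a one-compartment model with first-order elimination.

49 mg

LD = Css × Vd = 2.17 × 22.6 = 49.04 mg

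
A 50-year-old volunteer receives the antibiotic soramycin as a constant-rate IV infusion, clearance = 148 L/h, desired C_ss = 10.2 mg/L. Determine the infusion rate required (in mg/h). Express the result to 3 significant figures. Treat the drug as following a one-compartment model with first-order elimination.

1510 mg/h

At steady state, infusion rate R₀ = Css × CL = 10.2 × 148.0 = 1510 mg/h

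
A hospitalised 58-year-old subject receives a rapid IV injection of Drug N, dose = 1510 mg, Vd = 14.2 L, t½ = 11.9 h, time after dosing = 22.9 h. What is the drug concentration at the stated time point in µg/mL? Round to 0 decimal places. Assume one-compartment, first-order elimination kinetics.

28 µg/mL

C₀ = Dose / Vd = 1510 / 14.2 = 106.3 mg/L
k = ln2 / t½ = 0.693147 / 11.9 = 0.05825 h⁻¹
C = C₀ · e^(−k·t) = 106.3 × e^(−0.05825 × 22.9)
  = 106.3 × 0.2634 = 28.00 mg/L
(28.00 mg/L = 28.00 µg/mL)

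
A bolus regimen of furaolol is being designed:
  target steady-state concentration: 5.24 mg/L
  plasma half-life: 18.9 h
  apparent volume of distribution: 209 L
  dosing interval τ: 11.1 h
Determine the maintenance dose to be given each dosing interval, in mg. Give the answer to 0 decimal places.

446 mg

k = ln2 / t½ = 0.693147 / 18.9 = 0.03667 h⁻¹
CL = k × Vd = 0.03667 × 209 = 7.664 L/h
At steady state, Dose/τ = Css × CL.
Dose = Css × CL × τ = 5.24 × 7.664 × 11.1 = 445.8 mg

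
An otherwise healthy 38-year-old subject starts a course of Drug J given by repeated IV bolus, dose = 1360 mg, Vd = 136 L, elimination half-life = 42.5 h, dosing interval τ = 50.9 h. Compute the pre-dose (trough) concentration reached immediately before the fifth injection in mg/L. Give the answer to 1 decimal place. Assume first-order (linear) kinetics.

C₀ per dose = Dose / Vd = 1360 / 136 = 10.00 mg/L
k = ln2 / t½ = 0.693147 / 42.5 = 0.01631 h⁻¹
Fraction remaining after one interval: r = e^(−kτ) = e^(−0.01631 × 50.9) = 0.4360
Before dose 5, 4 doses have been given (aged 1τ, 2τ, 3τ, 4τ).
C_trough = C₀ × (r + r² + … + r^4) = C₀ × r(1−r^4)/(1−r)
        = 10.00 × 0.4360 × (1 − 0.03614) / (1 − 0.4360) = 7.451 mg/L

7.5 mg/L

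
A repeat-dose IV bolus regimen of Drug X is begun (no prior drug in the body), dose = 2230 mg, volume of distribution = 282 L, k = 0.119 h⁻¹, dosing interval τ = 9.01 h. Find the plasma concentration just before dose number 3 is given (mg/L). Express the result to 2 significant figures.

3.6 mg/L

C₀ per dose = Dose / Vd = 2230 / 282 = 7.908 mg/L
Fraction remaining after one interval: r = e^(−kτ) = e^(−0.1190 × 9.01) = 0.3423
Before dose 3, 2 doses have been given (aged 1τ, 2τ).
C_trough = C₀ × (r + r²) = 7.908 × (0.3423 + 0.1172) = 3.634 mg/L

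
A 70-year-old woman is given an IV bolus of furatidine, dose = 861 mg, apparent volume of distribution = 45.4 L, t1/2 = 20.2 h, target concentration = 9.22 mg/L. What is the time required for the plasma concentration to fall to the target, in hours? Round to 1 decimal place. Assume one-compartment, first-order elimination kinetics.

21.0 h

C₀ = Dose / Vd = 861.0 / 45.4 = 18.96 mg/L
k = ln2 / t½ = 0.693147 / 20.2 = 0.03431 h⁻¹
t = ln(C₀ / C) / k = ln(18.96 / 9.22) / 0.03431
  = ln(2.056) / 0.03431 = 0.7208 / 0.03431 = 21.01 h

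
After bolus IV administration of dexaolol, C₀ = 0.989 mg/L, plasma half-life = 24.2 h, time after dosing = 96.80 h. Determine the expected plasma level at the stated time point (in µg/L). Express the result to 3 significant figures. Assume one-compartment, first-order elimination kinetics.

k = ln2 / t½ = 0.693147 / 24.2 = 0.02864 h⁻¹
t / t½ = 96.80 / 24.2 = 4 half-lives
C = C₀ × (1/2)^4 = 0.9890 × 0.06250 = 0.06181 mg/L
Convert: 0.06181 mg/L × 1000 = 61.81 µg/L

61.8 µg/L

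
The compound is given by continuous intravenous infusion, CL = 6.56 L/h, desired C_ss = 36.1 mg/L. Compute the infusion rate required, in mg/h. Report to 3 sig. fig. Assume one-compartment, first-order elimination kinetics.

At steady state, infusion rate R₀ = Css × CL = 36.1 × 6.560 = 236.8 mg/h

237 mg/h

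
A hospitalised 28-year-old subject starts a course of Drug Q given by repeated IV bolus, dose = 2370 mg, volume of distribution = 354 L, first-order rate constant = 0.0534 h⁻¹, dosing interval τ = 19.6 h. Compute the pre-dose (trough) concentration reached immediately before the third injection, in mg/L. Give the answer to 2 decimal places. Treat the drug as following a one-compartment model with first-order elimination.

C₀ per dose = Dose / Vd = 2370 / 354 = 6.695 mg/L
Fraction remaining after one interval: r = e^(−kτ) = e^(−0.05340 × 19.6) = 0.3511
Before dose 3, 2 doses have been given (aged 1τ, 2τ).
C_trough = C₀ × (r + r²) = 6.695 × (0.3511 + 0.1233) = 3.176 mg/L

3.18 mg/L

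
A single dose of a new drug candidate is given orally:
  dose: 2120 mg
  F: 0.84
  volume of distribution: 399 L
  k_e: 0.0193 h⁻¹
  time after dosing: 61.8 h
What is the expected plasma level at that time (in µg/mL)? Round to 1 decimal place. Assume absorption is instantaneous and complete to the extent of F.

Amount reaching circulation = F × Dose = 0.84 × 2120 = 1781 mg
C₀ = F·Dose / Vd = 1781 / 399 = 4.464 mg/L
C = C₀ · e^(−k·t) = 4.464 × e^(−0.01930 × 61.8)
  = 4.464 × 0.3034 = 1.354 mg/L
(1.354 mg/L = 1.354 µg/mL)

1.4 µg/mL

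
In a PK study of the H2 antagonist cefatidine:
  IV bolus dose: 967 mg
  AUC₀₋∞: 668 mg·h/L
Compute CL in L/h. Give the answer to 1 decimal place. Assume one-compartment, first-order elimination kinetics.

CL = Dose / AUC = 967 / 668 = 1.448 L/h

1.4 L/h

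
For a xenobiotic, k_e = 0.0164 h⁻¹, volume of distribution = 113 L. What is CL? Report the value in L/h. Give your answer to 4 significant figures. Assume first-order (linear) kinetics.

1.853 L/h

CL = k × Vd = 0.0164 × 113 = 1.853 L/h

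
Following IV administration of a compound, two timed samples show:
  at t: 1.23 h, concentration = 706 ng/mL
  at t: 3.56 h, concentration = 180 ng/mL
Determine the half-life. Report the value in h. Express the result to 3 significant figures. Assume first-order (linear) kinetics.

k = ln(C₁/C₂) / (t₂ − t₁) = ln(706/180) / (3.56 − 1.23)
  = 1.367 / 2.330 = 0.5867 h⁻¹
t½ = ln2 / k = 0.693147 / 0.5867 = 1.181 h

1.18 h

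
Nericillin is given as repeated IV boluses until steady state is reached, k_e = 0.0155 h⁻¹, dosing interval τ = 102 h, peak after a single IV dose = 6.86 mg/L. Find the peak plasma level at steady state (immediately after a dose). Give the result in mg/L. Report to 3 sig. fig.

8.64 mg/L

e^(−kτ) = e^(−0.01550 × 102) = 0.2058
Accumulation ratio R = 1 / (1 − e^(−kτ)) = 1 / (1 − 0.2058) = 1.259
Steady-state peak = C₀ × R = 6.86 × 1.259 = 8.637 mg/L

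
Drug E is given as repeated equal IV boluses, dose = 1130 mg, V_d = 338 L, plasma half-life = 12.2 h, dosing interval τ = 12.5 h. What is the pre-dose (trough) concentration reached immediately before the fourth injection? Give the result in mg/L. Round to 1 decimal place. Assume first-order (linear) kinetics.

C₀ per dose = Dose / Vd = 1130 / 338 = 3.343 mg/L
k = ln2 / t½ = 0.693147 / 12.2 = 0.05682 h⁻¹
Fraction remaining after one interval: r = e^(−kτ) = e^(−0.05682 × 12.5) = 0.4915
Before dose 4, 3 doses have been given (aged 1τ, 2τ, 3τ).
C_trough = C₀ × (r + r² + … + r^3) = C₀ × r(1−r^3)/(1−r)
        = 3.343 × 0.4915 × (1 − 0.1187) / (1 − 0.4915) = 2.848 mg/L

2.8 mg/L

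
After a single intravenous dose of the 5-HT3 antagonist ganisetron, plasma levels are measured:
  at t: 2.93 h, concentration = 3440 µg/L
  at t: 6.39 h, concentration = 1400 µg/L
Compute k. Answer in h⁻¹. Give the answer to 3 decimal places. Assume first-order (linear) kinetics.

k = ln(C₁/C₂) / (t₂ − t₁) = ln(3440/1400) / (6.39 − 2.93)
  = 0.8990 / 3.460 = 0.2598 h⁻¹

0.260 h⁻¹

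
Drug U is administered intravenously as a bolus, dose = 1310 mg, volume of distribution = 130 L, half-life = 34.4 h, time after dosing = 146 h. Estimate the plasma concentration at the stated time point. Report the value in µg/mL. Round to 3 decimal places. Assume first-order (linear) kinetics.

0.532 µg/mL

C₀ = Dose / Vd = 1310 / 130 = 10.08 mg/L
k = ln2 / t½ = 0.693147 / 34.4 = 0.02015 h⁻¹
C = C₀ · e^(−k·t) = 10.08 × e^(−0.02015 × 146)
  = 10.08 × 0.05277 = 0.5319 mg/L
(0.5319 mg/L = 0.5319 µg/mL)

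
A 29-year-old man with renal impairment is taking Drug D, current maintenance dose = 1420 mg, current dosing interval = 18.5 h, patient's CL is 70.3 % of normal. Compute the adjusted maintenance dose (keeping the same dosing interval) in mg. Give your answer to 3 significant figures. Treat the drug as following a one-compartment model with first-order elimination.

998 mg

To keep the same average steady-state level, dosing rate must scale with clearance.
CL ratio = 70.3 / 100 = 0.7030
New dose (same interval) = 1420 × 0.7030 = 998.3 mg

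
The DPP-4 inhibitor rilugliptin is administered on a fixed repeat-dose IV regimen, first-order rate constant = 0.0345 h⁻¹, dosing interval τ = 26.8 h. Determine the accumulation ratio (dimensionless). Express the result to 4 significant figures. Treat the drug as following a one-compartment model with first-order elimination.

e^(−kτ) = e^(−0.03450 × 26.8) = 0.3967
Accumulation ratio R = 1 / (1 − e^(−kτ)) = 1 / (1 − 0.3967) = 1.658

1.658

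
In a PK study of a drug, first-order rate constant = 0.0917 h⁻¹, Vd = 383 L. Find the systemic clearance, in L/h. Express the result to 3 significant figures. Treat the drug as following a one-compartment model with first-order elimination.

CL = k × Vd = 0.0917 × 383 = 35.12 L/h

35.1 L/h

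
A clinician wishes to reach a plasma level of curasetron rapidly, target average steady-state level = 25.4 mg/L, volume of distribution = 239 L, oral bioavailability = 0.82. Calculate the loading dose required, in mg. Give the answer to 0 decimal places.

7403 mg

LD = Css × Vd / F = 25.4 × 239 / 0.82 = 7403 mg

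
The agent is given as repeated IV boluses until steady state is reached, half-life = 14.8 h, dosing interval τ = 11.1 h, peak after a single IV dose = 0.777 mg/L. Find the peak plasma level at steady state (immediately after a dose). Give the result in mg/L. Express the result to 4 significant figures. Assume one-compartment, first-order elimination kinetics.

1.917 mg/L

k = ln2 / t½ = 0.693147 / 14.8 = 0.04683 h⁻¹
e^(−kτ) = e^(−0.04683 × 11.1) = 0.5946
Accumulation ratio R = 1 / (1 − e^(−kτ)) = 1 / (1 − 0.5946) = 2.467
Steady-state peak = C₀ × R = 0.777 × 2.467 = 1.917 mg/L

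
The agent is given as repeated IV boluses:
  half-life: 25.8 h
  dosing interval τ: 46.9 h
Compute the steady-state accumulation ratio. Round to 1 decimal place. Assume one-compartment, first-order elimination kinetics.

1.4

k = ln2 / t½ = 0.693147 / 25.8 = 0.02687 h⁻¹
e^(−kτ) = e^(−0.02687 × 46.9) = 0.2836
Accumulation ratio R = 1 / (1 − e^(−kτ)) = 1 / (1 − 0.2836) = 1.396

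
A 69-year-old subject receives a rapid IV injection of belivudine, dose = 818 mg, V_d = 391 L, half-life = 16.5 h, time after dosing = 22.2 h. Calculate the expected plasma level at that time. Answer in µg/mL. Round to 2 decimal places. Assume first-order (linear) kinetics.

C₀ = Dose / Vd = 818.0 / 391 = 2.092 mg/L
k = ln2 / t½ = 0.693147 / 16.5 = 0.04201 h⁻¹
C = C₀ · e^(−k·t) = 2.092 × e^(−0.04201 × 22.2)
  = 2.092 × 0.3935 = 0.8232 mg/L
(0.8232 mg/L = 0.8232 µg/mL)

0.82 µg/mL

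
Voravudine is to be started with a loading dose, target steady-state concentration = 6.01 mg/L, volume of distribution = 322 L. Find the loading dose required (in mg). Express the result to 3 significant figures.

1940 mg

LD = Css × Vd = 6.01 × 322 = 1935 mg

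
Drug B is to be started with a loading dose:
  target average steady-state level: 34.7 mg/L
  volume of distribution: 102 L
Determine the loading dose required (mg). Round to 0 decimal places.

LD = Css × Vd = 34.7 × 102 = 3539 mg

3539 mg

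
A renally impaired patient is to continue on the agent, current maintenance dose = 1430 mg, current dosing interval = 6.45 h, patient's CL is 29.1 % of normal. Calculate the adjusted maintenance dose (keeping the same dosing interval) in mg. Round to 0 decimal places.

To keep the same average steady-state level, dosing rate must scale with clearance.
CL ratio = 29.1 / 100 = 0.2910
New dose (same interval) = 1430 × 0.2910 = 416.1 mg

416 mg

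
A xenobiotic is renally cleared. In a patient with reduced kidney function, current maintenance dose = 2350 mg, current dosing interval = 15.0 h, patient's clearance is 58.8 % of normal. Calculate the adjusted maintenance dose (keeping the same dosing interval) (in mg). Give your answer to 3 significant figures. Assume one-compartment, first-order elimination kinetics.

To keep the same average steady-state level, dosing rate must scale with clearance.
CL ratio = 58.8 / 100 = 0.5880
New dose (same interval) = 2350 × 0.5880 = 1382 mg

1380 mg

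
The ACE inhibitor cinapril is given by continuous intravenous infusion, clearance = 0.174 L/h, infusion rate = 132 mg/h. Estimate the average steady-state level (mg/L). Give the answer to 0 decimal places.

759 mg/L

At steady state Css = R₀ / CL = 132 / 0.1740 = 758.6 mg/L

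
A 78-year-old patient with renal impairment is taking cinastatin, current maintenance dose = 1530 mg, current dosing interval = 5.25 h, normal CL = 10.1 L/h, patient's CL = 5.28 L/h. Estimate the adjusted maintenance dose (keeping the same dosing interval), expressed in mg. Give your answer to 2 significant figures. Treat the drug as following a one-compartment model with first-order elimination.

800 mg

To keep the same average steady-state level, dosing rate must scale with clearance.
CL ratio = 5.28 / 10.1 = 0.5228
New dose (same interval) = 1530 × 0.5228 = 799.9 mg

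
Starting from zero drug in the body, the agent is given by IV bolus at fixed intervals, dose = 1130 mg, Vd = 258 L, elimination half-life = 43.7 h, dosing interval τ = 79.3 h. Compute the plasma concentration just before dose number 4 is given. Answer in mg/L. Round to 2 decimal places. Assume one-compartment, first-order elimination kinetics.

C₀ per dose = Dose / Vd = 1130 / 258 = 4.380 mg/L
k = ln2 / t½ = 0.693147 / 43.7 = 0.01586 h⁻¹
Fraction remaining after one interval: r = e^(−kτ) = e^(−0.01586 × 79.3) = 0.2843
Before dose 4, 3 doses have been given (aged 1τ, 2τ, 3τ).
C_trough = C₀ × (r + r² + … + r^3) = C₀ × r(1−r^3)/(1−r)
        = 4.380 × 0.2843 × (1 − 0.02298) / (1 − 0.2843) = 1.700 mg/L

1.70 mg/L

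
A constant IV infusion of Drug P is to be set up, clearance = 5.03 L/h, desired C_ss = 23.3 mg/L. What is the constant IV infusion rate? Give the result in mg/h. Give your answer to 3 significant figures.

At steady state, infusion rate R₀ = Css × CL = 23.3 × 5.030 = 117.2 mg/h

117 mg/h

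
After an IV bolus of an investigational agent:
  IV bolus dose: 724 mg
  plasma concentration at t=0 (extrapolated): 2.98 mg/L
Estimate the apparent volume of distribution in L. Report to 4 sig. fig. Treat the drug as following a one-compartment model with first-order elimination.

Vd = Dose / C₀ = 724.0 / 2.98 = 243.0 L

243.0 L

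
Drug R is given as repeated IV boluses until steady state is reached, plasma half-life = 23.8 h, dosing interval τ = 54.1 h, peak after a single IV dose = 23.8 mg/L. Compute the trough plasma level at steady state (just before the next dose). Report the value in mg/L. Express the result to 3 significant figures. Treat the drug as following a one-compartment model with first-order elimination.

6.21 mg/L

k = ln2 / t½ = 0.693147 / 23.8 = 0.02912 h⁻¹
e^(−kτ) = e^(−0.02912 × 54.1) = 0.2069
Accumulation ratio R = 1 / (1 − e^(−kτ)) = 1 / (1 − 0.2069) = 1.261
Steady-state trough = C₀ × R × e^(−kτ) = 23.8 × 1.261 × 0.2069 = 6.209 mg/L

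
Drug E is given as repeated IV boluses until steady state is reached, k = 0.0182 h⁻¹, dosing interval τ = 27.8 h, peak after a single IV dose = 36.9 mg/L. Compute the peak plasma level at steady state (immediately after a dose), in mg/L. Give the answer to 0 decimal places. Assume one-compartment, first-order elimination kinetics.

93 mg/L

e^(−kτ) = e^(−0.01820 × 27.8) = 0.6029
Accumulation ratio R = 1 / (1 − e^(−kτ)) = 1 / (1 − 0.6029) = 2.518
Steady-state peak = C₀ × R = 36.9 × 2.518 = 92.91 mg/L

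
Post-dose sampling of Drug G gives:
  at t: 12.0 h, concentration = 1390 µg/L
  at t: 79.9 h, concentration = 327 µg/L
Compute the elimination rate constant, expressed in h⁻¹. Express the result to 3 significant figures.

k = ln(C₁/C₂) / (t₂ − t₁) = ln(1390/327) / (79.9 − 12.0)
  = 1.447 / 67.90 = 0.02131 h⁻¹

0.0213 h⁻¹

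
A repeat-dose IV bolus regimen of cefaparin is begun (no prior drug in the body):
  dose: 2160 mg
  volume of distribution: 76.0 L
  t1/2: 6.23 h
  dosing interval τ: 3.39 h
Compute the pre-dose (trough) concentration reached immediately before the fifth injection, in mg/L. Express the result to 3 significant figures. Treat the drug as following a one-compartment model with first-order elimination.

C₀ per dose = Dose / Vd = 2160 / 76.0 = 28.42 mg/L
k = ln2 / t½ = 0.693147 / 6.23 = 0.1113 h⁻¹
Fraction remaining after one interval: r = e^(−kτ) = e^(−0.1113 × 3.39) = 0.6857
Before dose 5, 4 doses have been given (aged 1τ, 2τ, 3τ, 4τ).
C_trough = C₀ × (r + r² + … + r^4) = C₀ × r(1−r^4)/(1−r)
        = 28.42 × 0.6857 × (1 − 0.2211) / (1 − 0.6857) = 48.29 mg/L

48.3 mg/L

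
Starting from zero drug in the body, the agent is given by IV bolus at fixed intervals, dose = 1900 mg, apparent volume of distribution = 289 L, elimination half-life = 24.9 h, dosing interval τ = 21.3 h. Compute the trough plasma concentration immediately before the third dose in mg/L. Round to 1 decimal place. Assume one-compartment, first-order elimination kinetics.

C₀ per dose = Dose / Vd = 1900 / 289 = 6.574 mg/L
k = ln2 / t½ = 0.693147 / 24.9 = 0.02784 h⁻¹
Fraction remaining after one interval: r = e^(−kτ) = e^(−0.02784 × 21.3) = 0.5527
Before dose 3, 2 doses have been given (aged 1τ, 2τ).
C_trough = C₀ × (r + r²) = 6.574 × (0.5527 + 0.3055) = 5.642 mg/L

5.6 mg/L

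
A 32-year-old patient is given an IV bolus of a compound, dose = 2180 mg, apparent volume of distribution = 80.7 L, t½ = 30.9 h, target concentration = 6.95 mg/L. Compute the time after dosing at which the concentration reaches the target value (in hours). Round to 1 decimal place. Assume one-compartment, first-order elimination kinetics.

C₀ = Dose / Vd = 2180 / 80.7 = 27.01 mg/L
k = ln2 / t½ = 0.693147 / 30.9 = 0.02243 h⁻¹
t = ln(C₀ / C) / k = ln(27.01 / 6.95) / 0.02243
  = ln(3.886) / 0.02243 = 1.357 / 0.02243 = 60.50 h

60.5 h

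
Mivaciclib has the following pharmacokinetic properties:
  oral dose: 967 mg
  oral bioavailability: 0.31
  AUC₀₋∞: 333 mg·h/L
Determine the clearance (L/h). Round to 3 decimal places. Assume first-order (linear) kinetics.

CL = F·Dose / AUC = 0.31 × 967 / 333 = 0.9002 L/h

0.900 L/h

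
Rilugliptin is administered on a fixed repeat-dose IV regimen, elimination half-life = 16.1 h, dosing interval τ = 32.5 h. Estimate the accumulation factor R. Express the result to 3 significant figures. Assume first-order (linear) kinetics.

1.33

k = ln2 / t½ = 0.693147 / 16.1 = 0.04305 h⁻¹
e^(−kτ) = e^(−0.04305 × 32.5) = 0.2468
Accumulation ratio R = 1 / (1 − e^(−kτ)) = 1 / (1 − 0.2468) = 1.328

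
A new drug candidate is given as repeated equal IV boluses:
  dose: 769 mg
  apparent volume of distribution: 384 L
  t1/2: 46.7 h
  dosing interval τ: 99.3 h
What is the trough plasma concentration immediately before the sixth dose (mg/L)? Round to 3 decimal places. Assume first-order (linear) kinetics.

0.595 mg/L

C₀ per dose = Dose / Vd = 769 / 384 = 2.003 mg/L
k = ln2 / t½ = 0.693147 / 46.7 = 0.01484 h⁻¹
Fraction remaining after one interval: r = e^(−kτ) = e^(−0.01484 × 99.3) = 0.2291
Before dose 6, 5 doses have been given (aged 1τ, 2τ, 3τ, 4τ, 5τ).
C_trough = C₀ × (r + r² + … + r^5) = C₀ × r(1−r^5)/(1−r)
        = 2.003 × 0.2291 × (1 − 0.0006311) / (1 − 0.2291) = 0.5949 mg/L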